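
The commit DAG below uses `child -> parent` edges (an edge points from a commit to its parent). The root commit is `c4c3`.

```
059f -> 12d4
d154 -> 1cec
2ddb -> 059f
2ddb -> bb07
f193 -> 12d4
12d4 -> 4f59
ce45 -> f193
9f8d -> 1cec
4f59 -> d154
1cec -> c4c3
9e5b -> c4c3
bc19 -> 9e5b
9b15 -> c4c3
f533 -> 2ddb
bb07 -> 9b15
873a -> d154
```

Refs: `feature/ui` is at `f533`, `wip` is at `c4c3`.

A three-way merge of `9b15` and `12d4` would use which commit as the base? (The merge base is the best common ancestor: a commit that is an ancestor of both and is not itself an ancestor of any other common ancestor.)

c4c3

Ancestors of 9b15: {9b15, c4c3}.
Ancestors of 12d4: {12d4, 1cec, 4f59, c4c3, d154}.
Common ancestors: {c4c3}.
The only common ancestor is c4c3, so it is the merge base.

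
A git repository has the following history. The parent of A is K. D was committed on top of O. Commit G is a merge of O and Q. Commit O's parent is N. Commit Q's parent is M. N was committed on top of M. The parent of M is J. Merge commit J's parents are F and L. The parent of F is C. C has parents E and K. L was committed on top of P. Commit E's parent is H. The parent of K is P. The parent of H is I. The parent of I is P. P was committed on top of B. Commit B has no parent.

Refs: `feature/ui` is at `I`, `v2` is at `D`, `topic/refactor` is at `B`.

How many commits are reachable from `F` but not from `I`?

Reachable from F: {B, C, E, F, H, I, K, P}.
Reachable from I: {B, I, P}.
In F's history but not I's: {C, E, F, H, K} — 5 commits.

5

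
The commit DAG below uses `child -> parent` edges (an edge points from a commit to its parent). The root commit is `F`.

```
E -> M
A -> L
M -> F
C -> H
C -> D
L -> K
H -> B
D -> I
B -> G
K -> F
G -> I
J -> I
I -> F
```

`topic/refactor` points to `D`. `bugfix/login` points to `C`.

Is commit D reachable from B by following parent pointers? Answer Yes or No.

Ancestors of B: {B, F, G, I}.
D is not in that set, so it is not an ancestor of B.

No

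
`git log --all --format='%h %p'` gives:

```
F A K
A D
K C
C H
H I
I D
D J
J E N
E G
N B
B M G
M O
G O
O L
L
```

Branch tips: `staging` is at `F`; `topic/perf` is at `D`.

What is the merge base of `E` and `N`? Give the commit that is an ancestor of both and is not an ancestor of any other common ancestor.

Ancestors of E: {E, G, L, O}.
Ancestors of N: {B, G, L, M, N, O}.
Common ancestors: {G, L, O}.
Among these, G is not an ancestor of any other common ancestor — it is the merge base.

G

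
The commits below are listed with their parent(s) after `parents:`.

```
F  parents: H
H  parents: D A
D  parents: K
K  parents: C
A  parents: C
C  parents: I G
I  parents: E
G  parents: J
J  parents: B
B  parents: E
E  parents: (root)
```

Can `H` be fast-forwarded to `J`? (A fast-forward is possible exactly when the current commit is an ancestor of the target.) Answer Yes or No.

No

A fast-forward from H to J is possible iff H is an ancestor of J.
Ancestors of J: {B, E, J}.
H is not among them, so fast-forward is not possible.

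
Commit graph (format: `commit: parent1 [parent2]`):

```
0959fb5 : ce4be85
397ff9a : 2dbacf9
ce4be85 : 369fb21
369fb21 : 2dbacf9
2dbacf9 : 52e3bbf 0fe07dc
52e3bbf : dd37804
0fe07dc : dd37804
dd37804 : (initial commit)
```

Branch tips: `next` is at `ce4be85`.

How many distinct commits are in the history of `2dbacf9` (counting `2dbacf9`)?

4

Walking parent pointers from 2dbacf9: reachable set = {0fe07dc, 2dbacf9, 52e3bbf, dd37804}.
That is 4 commits.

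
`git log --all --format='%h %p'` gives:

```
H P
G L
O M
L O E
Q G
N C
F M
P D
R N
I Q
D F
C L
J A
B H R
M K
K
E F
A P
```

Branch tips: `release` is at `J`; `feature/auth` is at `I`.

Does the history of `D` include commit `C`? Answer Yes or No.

Ancestors of D: {D, F, K, M}.
C is not in that set, so it is not an ancestor of D.

No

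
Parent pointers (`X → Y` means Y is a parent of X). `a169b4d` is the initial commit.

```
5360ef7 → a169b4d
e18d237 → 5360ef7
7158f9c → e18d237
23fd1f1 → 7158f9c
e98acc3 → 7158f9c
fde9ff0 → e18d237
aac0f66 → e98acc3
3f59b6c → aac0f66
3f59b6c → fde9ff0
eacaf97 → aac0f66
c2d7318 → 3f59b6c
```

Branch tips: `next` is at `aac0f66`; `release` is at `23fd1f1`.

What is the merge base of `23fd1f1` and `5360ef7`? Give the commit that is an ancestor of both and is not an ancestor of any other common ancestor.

Ancestors of 23fd1f1: {23fd1f1, 5360ef7, 7158f9c, a169b4d, e18d237}.
Ancestors of 5360ef7: {5360ef7, a169b4d}.
Common ancestors: {5360ef7, a169b4d}.
Among these, 5360ef7 is not an ancestor of any other common ancestor — it is the merge base.

5360ef7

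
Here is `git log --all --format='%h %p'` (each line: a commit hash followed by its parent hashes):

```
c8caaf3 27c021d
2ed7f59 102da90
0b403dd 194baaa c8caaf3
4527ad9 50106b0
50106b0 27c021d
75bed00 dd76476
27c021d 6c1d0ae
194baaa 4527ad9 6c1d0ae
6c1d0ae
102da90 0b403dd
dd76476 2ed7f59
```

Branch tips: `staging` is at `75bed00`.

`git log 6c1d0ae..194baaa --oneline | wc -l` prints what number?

Reachable from 194baaa: {194baaa, 27c021d, 4527ad9, 50106b0, 6c1d0ae}.
Reachable from 6c1d0ae: {6c1d0ae}.
In 194baaa's history but not 6c1d0ae's: {194baaa, 27c021d, 4527ad9, 50106b0} — 4 commits.

4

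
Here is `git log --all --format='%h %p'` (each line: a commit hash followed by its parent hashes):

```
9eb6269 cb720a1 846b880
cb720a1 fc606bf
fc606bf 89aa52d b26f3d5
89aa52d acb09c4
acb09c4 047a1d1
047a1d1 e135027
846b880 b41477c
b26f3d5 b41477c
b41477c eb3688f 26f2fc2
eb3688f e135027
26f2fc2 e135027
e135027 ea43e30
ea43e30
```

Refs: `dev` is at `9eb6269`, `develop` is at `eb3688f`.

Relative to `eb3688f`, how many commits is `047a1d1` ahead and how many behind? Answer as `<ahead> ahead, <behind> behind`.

Reachable from 047a1d1: {047a1d1, e135027, ea43e30}.
Reachable from eb3688f: {e135027, ea43e30, eb3688f}.
Only in 047a1d1's history (ahead): {047a1d1} — 1.
Only in eb3688f's history (behind): {eb3688f} — 1.

1 ahead, 1 behind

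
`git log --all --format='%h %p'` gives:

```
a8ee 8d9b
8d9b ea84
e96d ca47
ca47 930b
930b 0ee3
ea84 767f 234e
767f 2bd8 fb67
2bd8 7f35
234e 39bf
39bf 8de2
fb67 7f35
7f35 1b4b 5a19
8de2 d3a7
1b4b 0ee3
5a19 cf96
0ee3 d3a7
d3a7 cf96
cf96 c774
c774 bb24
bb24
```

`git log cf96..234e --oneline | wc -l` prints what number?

4

Reachable from 234e: {234e, 39bf, 8de2, bb24, c774, cf96, d3a7}.
Reachable from cf96: {bb24, c774, cf96}.
In 234e's history but not cf96's: {234e, 39bf, 8de2, d3a7} — 4 commits.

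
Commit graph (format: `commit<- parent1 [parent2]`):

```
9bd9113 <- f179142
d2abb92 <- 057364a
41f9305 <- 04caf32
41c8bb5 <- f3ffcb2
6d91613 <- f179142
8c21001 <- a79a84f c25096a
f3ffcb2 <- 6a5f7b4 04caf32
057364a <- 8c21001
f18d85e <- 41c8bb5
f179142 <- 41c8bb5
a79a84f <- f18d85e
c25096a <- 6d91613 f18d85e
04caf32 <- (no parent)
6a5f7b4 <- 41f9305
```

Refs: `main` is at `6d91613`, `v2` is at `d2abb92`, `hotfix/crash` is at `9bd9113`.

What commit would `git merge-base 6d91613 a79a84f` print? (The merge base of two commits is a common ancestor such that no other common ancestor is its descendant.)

41c8bb5

Ancestors of 6d91613: {04caf32, 41c8bb5, 41f9305, 6a5f7b4, 6d91613, f179142, f3ffcb2}.
Ancestors of a79a84f: {04caf32, 41c8bb5, 41f9305, 6a5f7b4, a79a84f, f18d85e, f3ffcb2}.
Common ancestors: {04caf32, 41c8bb5, 41f9305, 6a5f7b4, f3ffcb2}.
Among these, 41c8bb5 is not an ancestor of any other common ancestor — it is the merge base.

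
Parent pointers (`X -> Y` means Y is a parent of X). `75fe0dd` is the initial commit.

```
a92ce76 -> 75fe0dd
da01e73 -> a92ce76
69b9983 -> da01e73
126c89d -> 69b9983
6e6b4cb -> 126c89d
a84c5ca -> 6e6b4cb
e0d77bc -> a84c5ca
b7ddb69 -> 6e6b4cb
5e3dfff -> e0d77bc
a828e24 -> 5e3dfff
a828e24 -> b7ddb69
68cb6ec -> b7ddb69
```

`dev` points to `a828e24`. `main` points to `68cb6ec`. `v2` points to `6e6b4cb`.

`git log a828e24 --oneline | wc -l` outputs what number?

Walking parent pointers from a828e24: reachable set = {126c89d, 5e3dfff, 69b9983, 6e6b4cb, 75fe0dd, a828e24, a84c5ca, a92ce76, b7ddb69, da01e73, e0d77bc}.
That is 11 commits.

11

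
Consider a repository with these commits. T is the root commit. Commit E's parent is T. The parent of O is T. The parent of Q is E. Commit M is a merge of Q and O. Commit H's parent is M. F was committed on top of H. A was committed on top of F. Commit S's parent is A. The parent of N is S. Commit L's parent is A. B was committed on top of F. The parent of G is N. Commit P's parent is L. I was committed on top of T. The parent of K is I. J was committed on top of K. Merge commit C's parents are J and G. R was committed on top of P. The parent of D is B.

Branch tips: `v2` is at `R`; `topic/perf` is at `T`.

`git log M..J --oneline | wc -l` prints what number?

Reachable from J: {I, J, K, T}.
Reachable from M: {E, M, O, Q, T}.
In J's history but not M's: {I, J, K} — 3 commits.

3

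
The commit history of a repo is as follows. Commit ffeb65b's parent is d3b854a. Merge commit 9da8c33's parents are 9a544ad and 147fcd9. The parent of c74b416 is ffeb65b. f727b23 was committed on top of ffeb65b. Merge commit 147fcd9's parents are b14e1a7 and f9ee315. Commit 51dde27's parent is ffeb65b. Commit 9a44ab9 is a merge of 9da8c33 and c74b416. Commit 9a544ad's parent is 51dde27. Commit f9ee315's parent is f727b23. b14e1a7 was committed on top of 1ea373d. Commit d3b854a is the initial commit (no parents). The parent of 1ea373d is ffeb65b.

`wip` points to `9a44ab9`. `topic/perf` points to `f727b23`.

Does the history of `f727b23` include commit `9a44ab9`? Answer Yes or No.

Ancestors of f727b23: {d3b854a, f727b23, ffeb65b}.
9a44ab9 is not in that set, so it is not an ancestor of f727b23.

No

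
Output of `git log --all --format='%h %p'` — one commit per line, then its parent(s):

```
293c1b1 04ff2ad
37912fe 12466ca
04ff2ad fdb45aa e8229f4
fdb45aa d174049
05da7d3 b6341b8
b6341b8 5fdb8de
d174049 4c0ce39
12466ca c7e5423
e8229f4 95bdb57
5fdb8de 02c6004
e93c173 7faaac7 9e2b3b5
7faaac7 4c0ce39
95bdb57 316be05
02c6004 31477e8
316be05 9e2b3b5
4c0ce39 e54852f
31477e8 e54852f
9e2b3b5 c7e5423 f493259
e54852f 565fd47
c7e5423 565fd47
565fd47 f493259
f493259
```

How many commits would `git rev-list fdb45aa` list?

Walking parent pointers from fdb45aa: reachable set = {4c0ce39, 565fd47, d174049, e54852f, f493259, fdb45aa}.
That is 6 commits.

6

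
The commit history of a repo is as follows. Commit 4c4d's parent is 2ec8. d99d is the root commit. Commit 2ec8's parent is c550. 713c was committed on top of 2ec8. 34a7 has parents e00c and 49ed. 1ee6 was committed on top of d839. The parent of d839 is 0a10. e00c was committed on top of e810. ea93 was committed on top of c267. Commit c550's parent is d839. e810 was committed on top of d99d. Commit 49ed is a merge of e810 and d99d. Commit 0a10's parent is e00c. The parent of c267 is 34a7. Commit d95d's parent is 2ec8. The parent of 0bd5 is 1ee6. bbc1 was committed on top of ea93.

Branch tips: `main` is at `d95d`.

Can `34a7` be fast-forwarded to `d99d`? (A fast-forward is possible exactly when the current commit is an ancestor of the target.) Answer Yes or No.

No

A fast-forward from 34a7 to d99d is possible iff 34a7 is an ancestor of d99d.
Ancestors of d99d: {d99d}.
34a7 is not among them, so fast-forward is not possible.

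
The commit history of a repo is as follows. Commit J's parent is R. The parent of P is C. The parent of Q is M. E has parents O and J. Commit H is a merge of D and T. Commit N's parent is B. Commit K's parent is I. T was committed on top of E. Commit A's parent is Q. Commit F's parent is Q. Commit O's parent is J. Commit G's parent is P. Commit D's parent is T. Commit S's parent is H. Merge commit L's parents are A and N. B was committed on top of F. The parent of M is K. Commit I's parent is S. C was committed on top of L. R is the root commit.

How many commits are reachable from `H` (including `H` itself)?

Walking parent pointers from H: reachable set = {D, E, H, J, O, R, T}.
That is 7 commits.

7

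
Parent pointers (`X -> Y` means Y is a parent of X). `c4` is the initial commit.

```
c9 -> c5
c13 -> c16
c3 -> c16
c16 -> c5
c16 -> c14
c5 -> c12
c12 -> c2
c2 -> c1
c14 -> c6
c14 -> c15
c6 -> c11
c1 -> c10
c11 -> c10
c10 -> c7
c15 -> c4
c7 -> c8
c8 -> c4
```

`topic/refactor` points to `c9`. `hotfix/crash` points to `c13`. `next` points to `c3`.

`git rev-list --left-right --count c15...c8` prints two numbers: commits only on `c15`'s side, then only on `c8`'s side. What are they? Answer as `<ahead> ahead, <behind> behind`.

1 ahead, 1 behind

Reachable from c15: {c15, c4}.
Reachable from c8: {c4, c8}.
Only in c15's history (ahead): {c15} — 1.
Only in c8's history (behind): {c8} — 1.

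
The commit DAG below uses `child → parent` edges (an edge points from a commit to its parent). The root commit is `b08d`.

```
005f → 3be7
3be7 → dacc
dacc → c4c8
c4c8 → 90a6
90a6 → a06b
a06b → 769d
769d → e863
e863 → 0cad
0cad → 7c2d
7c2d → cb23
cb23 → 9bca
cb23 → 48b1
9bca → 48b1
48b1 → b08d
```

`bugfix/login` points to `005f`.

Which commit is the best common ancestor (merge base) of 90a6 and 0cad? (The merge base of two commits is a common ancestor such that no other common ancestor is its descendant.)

0cad

Ancestors of 90a6: {0cad, 48b1, 769d, 7c2d, 90a6, 9bca, a06b, b08d, cb23, e863}.
Ancestors of 0cad: {0cad, 48b1, 7c2d, 9bca, b08d, cb23}.
Common ancestors: {0cad, 48b1, 7c2d, 9bca, b08d, cb23}.
Among these, 0cad is not an ancestor of any other common ancestor — it is the merge base.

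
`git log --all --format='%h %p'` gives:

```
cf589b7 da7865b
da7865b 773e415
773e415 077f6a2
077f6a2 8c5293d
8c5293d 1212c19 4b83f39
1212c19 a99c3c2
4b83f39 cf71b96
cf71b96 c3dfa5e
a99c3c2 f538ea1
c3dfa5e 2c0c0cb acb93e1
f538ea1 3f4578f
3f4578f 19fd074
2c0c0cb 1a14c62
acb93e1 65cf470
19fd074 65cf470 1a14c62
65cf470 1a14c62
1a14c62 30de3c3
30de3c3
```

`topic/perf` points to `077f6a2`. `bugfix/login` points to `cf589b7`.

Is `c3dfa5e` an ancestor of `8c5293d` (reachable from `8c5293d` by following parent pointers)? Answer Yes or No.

Yes

Ancestors of 8c5293d (commits reachable by following parents): {1212c19, 19fd074, 1a14c62, 2c0c0cb, 30de3c3, 3f4578f, 4b83f39, 65cf470, 8c5293d, a99c3c2, acb93e1, c3dfa5e, cf71b96, f538ea1}.
c3dfa5e is in that set, so it is an ancestor of 8c5293d.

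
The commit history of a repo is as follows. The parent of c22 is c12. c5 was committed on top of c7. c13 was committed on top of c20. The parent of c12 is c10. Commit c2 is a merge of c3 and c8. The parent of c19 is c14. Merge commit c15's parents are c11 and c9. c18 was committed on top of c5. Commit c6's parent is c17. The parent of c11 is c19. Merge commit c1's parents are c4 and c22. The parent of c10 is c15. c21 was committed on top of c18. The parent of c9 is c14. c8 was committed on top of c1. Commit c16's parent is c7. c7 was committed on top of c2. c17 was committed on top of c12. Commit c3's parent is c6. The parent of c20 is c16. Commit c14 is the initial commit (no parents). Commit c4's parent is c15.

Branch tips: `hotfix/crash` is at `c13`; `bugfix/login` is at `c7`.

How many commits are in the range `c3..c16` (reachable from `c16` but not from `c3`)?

Reachable from c16: {c1, c10, c11, c12, c14, c15, c16, c17, c19, c2, c22, c3, c4, c6, c7, c8, c9}.
Reachable from c3: {c10, c11, c12, c14, c15, c17, c19, c3, c6, c9}.
In c16's history but not c3's: {c1, c16, c2, c22, c4, c7, c8} — 7 commits.

7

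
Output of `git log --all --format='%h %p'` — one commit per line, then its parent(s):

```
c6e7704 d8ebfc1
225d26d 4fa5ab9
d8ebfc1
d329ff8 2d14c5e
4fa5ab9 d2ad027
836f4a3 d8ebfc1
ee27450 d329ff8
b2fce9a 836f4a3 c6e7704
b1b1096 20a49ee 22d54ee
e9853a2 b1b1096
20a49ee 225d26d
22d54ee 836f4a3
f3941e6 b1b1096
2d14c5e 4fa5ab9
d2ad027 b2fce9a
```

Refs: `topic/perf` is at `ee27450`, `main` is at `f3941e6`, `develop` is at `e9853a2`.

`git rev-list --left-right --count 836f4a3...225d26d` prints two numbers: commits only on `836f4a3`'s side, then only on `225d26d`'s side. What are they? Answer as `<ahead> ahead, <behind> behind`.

Reachable from 836f4a3: {836f4a3, d8ebfc1}.
Reachable from 225d26d: {225d26d, 4fa5ab9, 836f4a3, b2fce9a, c6e7704, d2ad027, d8ebfc1}.
Only in 836f4a3's history (ahead): {} — 0.
Only in 225d26d's history (behind): {225d26d, 4fa5ab9, b2fce9a, c6e7704, d2ad027} — 5.

0 ahead, 5 behind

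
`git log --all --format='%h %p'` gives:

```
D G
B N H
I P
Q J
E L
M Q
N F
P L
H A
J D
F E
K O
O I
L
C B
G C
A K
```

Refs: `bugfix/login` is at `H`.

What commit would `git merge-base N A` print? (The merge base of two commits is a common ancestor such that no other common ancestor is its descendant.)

L

Ancestors of N: {E, F, L, N}.
Ancestors of A: {A, I, K, L, O, P}.
Common ancestors: {L}.
The only common ancestor is L, so it is the merge base.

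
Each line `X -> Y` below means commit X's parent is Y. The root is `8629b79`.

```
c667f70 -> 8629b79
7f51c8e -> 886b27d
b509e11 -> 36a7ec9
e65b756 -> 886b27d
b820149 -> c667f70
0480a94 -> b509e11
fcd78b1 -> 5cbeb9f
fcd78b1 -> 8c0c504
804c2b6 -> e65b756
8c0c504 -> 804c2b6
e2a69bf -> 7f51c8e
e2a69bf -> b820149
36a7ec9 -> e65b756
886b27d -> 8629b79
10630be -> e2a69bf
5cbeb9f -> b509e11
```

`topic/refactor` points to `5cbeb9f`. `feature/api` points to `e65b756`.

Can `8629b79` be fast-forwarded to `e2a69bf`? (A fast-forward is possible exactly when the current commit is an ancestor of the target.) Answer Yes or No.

A fast-forward from 8629b79 to e2a69bf is possible iff 8629b79 is an ancestor of e2a69bf.
Ancestors of e2a69bf: {7f51c8e, 8629b79, 886b27d, b820149, c667f70, e2a69bf}.
8629b79 is among them, so fast-forward is possible.

Yes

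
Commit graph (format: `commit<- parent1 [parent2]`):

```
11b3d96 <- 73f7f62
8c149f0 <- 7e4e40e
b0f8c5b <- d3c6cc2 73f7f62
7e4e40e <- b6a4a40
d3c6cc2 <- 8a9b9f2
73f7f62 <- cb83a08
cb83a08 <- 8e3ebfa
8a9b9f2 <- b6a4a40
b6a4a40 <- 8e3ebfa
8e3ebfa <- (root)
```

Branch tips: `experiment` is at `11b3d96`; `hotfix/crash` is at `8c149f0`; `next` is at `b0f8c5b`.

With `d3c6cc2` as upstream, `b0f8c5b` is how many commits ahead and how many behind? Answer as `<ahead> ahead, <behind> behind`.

3 ahead, 0 behind

Reachable from b0f8c5b: {73f7f62, 8a9b9f2, 8e3ebfa, b0f8c5b, b6a4a40, cb83a08, d3c6cc2}.
Reachable from d3c6cc2: {8a9b9f2, 8e3ebfa, b6a4a40, d3c6cc2}.
Only in b0f8c5b's history (ahead): {73f7f62, b0f8c5b, cb83a08} — 3.
Only in d3c6cc2's history (behind): {} — 0.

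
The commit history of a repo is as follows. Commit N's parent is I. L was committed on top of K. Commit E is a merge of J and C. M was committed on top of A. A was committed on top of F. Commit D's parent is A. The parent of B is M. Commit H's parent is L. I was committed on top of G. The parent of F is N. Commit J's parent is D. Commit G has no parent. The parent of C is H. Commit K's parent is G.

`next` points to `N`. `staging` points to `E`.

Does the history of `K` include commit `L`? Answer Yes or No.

Ancestors of K: {G, K}.
L is not in that set, so it is not an ancestor of K.

No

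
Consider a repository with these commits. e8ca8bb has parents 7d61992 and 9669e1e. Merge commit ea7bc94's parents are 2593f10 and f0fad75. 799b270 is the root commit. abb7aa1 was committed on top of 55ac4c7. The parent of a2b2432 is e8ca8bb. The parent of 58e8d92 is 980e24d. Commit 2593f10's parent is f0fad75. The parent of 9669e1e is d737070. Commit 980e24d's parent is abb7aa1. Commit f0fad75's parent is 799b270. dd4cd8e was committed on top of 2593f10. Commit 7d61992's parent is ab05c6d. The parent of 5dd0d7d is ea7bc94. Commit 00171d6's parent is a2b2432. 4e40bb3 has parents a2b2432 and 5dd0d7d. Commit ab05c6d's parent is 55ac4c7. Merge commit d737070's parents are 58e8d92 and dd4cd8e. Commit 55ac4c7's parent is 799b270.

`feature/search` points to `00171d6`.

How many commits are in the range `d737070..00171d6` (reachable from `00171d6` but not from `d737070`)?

Reachable from 00171d6: {00171d6, 2593f10, 55ac4c7, 58e8d92, 799b270, 7d61992, 9669e1e, 980e24d, a2b2432, ab05c6d, abb7aa1, d737070, dd4cd8e, e8ca8bb, f0fad75}.
Reachable from d737070: {2593f10, 55ac4c7, 58e8d92, 799b270, 980e24d, abb7aa1, d737070, dd4cd8e, f0fad75}.
In 00171d6's history but not d737070's: {00171d6, 7d61992, 9669e1e, a2b2432, ab05c6d, e8ca8bb} — 6 commits.

6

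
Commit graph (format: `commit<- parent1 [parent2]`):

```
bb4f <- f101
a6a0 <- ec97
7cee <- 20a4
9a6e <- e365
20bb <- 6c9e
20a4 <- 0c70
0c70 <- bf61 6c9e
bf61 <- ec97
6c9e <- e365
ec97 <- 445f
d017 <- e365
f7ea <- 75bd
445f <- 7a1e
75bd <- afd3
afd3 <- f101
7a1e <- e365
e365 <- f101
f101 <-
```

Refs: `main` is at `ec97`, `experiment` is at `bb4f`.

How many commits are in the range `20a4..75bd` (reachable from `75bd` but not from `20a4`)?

2

Reachable from 75bd: {75bd, afd3, f101}.
Reachable from 20a4: {0c70, 20a4, 445f, 6c9e, 7a1e, bf61, e365, ec97, f101}.
In 75bd's history but not 20a4's: {75bd, afd3} — 2 commits.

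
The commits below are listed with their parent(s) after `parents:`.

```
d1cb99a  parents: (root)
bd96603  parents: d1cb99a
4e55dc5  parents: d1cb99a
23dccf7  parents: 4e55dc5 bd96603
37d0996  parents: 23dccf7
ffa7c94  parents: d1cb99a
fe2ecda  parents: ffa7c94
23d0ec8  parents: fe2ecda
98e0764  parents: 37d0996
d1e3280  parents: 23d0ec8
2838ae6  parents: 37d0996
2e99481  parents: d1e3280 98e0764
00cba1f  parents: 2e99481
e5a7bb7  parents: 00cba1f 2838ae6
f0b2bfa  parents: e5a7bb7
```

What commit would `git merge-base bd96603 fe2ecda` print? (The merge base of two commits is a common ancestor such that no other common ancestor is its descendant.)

Ancestors of bd96603: {bd96603, d1cb99a}.
Ancestors of fe2ecda: {d1cb99a, fe2ecda, ffa7c94}.
Common ancestors: {d1cb99a}.
The only common ancestor is d1cb99a, so it is the merge base.

d1cb99a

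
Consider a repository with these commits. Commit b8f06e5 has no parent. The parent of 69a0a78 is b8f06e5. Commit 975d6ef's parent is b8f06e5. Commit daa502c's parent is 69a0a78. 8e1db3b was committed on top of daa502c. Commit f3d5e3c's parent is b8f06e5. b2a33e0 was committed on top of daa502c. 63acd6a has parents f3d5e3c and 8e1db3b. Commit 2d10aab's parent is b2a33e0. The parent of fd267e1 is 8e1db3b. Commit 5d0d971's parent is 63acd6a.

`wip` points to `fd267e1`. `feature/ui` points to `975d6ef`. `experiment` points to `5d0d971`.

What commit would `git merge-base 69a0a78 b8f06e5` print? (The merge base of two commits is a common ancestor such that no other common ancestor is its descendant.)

Ancestors of 69a0a78: {69a0a78, b8f06e5}.
Ancestors of b8f06e5: {b8f06e5}.
Common ancestors: {b8f06e5}.
The only common ancestor is b8f06e5, so it is the merge base.

b8f06e5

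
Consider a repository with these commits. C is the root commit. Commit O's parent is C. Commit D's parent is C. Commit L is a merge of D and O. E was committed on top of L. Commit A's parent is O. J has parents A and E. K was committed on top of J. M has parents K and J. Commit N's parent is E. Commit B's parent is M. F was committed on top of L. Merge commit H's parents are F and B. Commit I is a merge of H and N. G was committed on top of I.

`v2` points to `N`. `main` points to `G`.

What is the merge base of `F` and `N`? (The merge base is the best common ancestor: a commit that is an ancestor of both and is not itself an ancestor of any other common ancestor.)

Ancestors of F: {C, D, F, L, O}.
Ancestors of N: {C, D, E, L, N, O}.
Common ancestors: {C, D, L, O}.
Among these, L is not an ancestor of any other common ancestor — it is the merge base.

L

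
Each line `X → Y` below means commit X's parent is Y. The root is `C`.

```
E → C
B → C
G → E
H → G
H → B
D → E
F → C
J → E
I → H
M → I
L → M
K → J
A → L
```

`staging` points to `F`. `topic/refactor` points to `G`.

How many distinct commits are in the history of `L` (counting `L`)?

8

Walking parent pointers from L: reachable set = {B, C, E, G, H, I, L, M}.
That is 8 commits.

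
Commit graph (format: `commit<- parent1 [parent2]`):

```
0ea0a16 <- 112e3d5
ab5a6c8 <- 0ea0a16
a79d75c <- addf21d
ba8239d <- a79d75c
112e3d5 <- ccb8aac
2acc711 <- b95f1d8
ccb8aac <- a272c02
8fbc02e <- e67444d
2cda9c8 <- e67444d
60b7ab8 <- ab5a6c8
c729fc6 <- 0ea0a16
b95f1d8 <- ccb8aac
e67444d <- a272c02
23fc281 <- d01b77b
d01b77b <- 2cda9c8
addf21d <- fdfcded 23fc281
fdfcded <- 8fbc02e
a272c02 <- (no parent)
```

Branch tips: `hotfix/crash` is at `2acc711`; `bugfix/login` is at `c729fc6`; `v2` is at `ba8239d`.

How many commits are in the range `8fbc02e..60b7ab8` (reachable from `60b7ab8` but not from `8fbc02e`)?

Reachable from 60b7ab8: {0ea0a16, 112e3d5, 60b7ab8, a272c02, ab5a6c8, ccb8aac}.
Reachable from 8fbc02e: {8fbc02e, a272c02, e67444d}.
In 60b7ab8's history but not 8fbc02e's: {0ea0a16, 112e3d5, 60b7ab8, ab5a6c8, ccb8aac} — 5 commits.

5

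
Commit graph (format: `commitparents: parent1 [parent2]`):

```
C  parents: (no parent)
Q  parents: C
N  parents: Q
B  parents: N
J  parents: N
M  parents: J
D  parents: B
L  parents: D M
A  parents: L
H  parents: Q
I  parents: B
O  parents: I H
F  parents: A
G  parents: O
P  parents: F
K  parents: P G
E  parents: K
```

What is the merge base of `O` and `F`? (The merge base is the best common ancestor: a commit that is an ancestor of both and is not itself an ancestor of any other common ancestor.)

B

Ancestors of O: {B, C, H, I, N, O, Q}.
Ancestors of F: {A, B, C, D, F, J, L, M, N, Q}.
Common ancestors: {B, C, N, Q}.
Among these, B is not an ancestor of any other common ancestor — it is the merge base.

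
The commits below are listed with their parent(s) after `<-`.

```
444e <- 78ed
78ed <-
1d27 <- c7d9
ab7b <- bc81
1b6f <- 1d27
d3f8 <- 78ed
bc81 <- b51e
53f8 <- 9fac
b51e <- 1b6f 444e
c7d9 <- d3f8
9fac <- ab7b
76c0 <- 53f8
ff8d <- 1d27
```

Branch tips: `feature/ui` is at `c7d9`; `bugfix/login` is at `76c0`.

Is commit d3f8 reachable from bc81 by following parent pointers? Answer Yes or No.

Ancestors of bc81 (commits reachable by following parents): {1b6f, 1d27, 444e, 78ed, b51e, bc81, c7d9, d3f8}.
d3f8 is in that set, so it is an ancestor of bc81.

Yes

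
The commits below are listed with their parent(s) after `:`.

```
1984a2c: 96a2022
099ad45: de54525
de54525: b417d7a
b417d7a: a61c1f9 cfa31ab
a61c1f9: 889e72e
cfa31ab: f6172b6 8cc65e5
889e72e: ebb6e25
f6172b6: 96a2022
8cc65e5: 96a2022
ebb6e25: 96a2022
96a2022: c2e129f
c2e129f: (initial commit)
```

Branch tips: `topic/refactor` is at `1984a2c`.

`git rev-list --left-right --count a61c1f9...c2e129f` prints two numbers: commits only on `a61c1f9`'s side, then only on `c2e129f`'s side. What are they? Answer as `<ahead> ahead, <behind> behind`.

4 ahead, 0 behind

Reachable from a61c1f9: {889e72e, 96a2022, a61c1f9, c2e129f, ebb6e25}.
Reachable from c2e129f: {c2e129f}.
Only in a61c1f9's history (ahead): {889e72e, 96a2022, a61c1f9, ebb6e25} — 4.
Only in c2e129f's history (behind): {} — 0.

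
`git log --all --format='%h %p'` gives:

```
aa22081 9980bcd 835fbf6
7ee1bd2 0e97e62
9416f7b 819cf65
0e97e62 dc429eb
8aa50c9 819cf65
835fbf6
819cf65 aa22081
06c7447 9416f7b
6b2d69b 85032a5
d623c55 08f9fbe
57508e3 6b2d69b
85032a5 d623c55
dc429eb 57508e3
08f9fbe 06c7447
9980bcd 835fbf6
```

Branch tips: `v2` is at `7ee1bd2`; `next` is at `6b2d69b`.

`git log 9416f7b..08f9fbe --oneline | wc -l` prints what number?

Reachable from 08f9fbe: {06c7447, 08f9fbe, 819cf65, 835fbf6, 9416f7b, 9980bcd, aa22081}.
Reachable from 9416f7b: {819cf65, 835fbf6, 9416f7b, 9980bcd, aa22081}.
In 08f9fbe's history but not 9416f7b's: {06c7447, 08f9fbe} — 2 commits.

2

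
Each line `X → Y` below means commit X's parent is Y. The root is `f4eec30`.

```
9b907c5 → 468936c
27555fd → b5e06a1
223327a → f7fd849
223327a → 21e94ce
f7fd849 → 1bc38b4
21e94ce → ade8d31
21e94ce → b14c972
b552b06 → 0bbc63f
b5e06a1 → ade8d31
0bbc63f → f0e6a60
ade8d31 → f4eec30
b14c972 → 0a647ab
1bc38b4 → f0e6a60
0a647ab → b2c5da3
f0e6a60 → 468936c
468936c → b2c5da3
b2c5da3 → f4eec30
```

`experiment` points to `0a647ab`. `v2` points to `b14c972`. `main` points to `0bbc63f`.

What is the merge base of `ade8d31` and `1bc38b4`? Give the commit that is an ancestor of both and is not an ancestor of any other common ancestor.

Ancestors of ade8d31: {ade8d31, f4eec30}.
Ancestors of 1bc38b4: {1bc38b4, 468936c, b2c5da3, f0e6a60, f4eec30}.
Common ancestors: {f4eec30}.
The only common ancestor is f4eec30, so it is the merge base.

f4eec30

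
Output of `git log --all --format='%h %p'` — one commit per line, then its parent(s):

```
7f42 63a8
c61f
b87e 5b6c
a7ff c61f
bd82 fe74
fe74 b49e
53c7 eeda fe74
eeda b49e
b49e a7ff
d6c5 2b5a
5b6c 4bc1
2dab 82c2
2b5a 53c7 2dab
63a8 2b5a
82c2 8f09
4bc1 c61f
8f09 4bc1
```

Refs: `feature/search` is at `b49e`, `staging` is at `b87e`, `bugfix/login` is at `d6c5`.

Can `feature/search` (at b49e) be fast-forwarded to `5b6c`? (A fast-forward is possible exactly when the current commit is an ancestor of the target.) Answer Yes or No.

A fast-forward from b49e to 5b6c is possible iff b49e is an ancestor of 5b6c.
Ancestors of 5b6c: {4bc1, 5b6c, c61f}.
b49e is not among them, so fast-forward is not possible.

No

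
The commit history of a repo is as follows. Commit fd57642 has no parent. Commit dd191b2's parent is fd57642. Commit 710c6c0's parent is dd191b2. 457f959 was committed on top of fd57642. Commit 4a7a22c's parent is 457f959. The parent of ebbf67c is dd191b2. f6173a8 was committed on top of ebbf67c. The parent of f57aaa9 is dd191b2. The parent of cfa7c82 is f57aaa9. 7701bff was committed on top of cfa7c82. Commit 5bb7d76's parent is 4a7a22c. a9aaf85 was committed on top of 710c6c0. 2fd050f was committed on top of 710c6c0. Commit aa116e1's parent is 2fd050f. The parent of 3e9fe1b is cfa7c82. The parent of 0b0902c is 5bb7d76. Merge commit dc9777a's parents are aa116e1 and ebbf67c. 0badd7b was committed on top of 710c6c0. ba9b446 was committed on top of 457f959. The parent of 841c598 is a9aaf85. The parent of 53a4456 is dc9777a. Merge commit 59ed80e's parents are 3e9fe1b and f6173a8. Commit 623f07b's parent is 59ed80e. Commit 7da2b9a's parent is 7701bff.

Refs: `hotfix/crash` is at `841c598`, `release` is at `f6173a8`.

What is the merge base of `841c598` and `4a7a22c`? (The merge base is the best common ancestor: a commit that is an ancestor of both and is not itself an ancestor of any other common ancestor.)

Ancestors of 841c598: {710c6c0, 841c598, a9aaf85, dd191b2, fd57642}.
Ancestors of 4a7a22c: {457f959, 4a7a22c, fd57642}.
Common ancestors: {fd57642}.
The only common ancestor is fd57642, so it is the merge base.

fd57642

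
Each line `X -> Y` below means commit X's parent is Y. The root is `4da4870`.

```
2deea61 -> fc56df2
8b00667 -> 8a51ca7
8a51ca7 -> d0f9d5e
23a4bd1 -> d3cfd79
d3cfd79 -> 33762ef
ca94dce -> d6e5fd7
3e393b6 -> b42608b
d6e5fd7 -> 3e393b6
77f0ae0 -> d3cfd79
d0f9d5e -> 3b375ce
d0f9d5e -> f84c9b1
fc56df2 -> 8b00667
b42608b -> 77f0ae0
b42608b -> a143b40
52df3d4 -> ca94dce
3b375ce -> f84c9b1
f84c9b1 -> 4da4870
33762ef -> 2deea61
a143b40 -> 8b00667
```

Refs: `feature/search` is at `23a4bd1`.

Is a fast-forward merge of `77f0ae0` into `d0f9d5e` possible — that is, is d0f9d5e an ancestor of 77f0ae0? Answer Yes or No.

Yes

A fast-forward from d0f9d5e to 77f0ae0 is possible iff d0f9d5e is an ancestor of 77f0ae0.
Ancestors of 77f0ae0: {2deea61, 33762ef, 3b375ce, 4da4870, 77f0ae0, 8a51ca7, 8b00667, d0f9d5e, d3cfd79, f84c9b1, fc56df2}.
d0f9d5e is among them, so fast-forward is possible.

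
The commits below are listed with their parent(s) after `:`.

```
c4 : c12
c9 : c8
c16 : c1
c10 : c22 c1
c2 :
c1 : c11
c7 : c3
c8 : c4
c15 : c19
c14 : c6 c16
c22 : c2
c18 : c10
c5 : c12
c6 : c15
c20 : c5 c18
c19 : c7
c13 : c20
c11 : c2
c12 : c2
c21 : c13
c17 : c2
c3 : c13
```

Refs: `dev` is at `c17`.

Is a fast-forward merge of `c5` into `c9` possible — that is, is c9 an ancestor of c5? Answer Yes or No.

A fast-forward from c9 to c5 is possible iff c9 is an ancestor of c5.
Ancestors of c5: {c12, c2, c5}.
c9 is not among them, so fast-forward is not possible.

No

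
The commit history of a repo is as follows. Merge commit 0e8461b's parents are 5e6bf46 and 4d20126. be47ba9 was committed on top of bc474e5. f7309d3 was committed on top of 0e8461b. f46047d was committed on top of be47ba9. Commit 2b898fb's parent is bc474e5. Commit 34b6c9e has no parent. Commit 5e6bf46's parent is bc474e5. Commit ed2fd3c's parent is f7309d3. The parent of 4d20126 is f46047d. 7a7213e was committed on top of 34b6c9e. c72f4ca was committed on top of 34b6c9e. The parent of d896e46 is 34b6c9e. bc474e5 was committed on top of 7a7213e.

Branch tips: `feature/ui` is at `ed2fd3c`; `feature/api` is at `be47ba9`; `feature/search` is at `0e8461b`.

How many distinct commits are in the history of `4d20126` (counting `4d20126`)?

6

Walking parent pointers from 4d20126: reachable set = {34b6c9e, 4d20126, 7a7213e, bc474e5, be47ba9, f46047d}.
That is 6 commits.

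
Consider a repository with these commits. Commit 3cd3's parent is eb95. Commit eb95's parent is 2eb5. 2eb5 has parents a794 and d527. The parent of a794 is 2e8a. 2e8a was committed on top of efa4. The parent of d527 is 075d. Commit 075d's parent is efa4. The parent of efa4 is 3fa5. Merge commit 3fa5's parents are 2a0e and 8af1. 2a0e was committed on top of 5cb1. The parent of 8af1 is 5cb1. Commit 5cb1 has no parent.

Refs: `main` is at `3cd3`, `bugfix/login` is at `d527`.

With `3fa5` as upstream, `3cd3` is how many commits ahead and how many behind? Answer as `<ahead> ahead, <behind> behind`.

Reachable from 3cd3: {075d, 2a0e, 2e8a, 2eb5, 3cd3, 3fa5, 5cb1, 8af1, a794, d527, eb95, efa4}.
Reachable from 3fa5: {2a0e, 3fa5, 5cb1, 8af1}.
Only in 3cd3's history (ahead): {075d, 2e8a, 2eb5, 3cd3, a794, d527, eb95, efa4} — 8.
Only in 3fa5's history (behind): {} — 0.

8 ahead, 0 behind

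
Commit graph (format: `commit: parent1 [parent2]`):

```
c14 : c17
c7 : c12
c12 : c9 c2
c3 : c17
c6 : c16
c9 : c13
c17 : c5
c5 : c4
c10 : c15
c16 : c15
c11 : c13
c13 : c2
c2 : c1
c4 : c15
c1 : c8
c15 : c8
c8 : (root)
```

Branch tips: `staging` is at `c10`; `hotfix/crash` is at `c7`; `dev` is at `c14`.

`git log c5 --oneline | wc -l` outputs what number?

Walking parent pointers from c5: reachable set = {c15, c4, c5, c8}.
That is 4 commits.

4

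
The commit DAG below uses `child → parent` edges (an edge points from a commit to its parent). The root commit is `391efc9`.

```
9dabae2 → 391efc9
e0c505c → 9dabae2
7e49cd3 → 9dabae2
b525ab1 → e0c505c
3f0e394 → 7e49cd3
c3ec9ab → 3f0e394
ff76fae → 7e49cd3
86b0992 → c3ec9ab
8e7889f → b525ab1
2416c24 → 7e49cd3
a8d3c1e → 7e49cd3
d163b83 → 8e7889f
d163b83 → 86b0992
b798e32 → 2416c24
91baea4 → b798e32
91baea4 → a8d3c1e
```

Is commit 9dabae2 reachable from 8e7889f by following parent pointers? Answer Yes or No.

Ancestors of 8e7889f (commits reachable by following parents): {391efc9, 8e7889f, 9dabae2, b525ab1, e0c505c}.
9dabae2 is in that set, so it is an ancestor of 8e7889f.

Yes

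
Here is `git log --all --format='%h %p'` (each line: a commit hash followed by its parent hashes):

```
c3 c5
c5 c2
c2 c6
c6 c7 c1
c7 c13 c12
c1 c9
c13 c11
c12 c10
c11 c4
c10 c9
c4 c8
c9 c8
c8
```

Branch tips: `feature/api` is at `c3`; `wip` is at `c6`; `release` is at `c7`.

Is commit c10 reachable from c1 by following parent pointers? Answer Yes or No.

Ancestors of c1: {c1, c8, c9}.
c10 is not in that set, so it is not an ancestor of c1.

No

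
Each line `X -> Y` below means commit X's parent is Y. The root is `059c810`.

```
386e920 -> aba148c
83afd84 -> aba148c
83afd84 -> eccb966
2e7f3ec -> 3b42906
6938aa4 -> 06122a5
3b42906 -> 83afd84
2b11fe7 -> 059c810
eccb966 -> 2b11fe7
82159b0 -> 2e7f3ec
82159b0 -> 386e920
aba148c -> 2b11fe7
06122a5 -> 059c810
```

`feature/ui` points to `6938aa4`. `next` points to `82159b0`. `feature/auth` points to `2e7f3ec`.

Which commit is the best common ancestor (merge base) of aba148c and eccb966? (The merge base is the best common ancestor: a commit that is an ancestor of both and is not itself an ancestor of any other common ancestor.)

Ancestors of aba148c: {059c810, 2b11fe7, aba148c}.
Ancestors of eccb966: {059c810, 2b11fe7, eccb966}.
Common ancestors: {059c810, 2b11fe7}.
Among these, 2b11fe7 is not an ancestor of any other common ancestor — it is the merge base.

2b11fe7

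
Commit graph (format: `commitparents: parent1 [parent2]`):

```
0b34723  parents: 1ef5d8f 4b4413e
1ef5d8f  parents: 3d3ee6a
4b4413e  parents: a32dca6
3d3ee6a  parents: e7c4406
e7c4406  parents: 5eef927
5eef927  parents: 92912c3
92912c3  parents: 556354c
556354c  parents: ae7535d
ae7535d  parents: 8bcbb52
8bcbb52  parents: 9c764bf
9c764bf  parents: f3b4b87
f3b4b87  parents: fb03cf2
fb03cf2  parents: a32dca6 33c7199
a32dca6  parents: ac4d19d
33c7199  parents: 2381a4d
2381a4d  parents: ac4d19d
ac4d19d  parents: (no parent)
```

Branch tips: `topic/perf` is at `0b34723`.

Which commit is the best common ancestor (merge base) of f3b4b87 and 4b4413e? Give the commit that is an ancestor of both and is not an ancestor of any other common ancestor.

Ancestors of f3b4b87: {2381a4d, 33c7199, a32dca6, ac4d19d, f3b4b87, fb03cf2}.
Ancestors of 4b4413e: {4b4413e, a32dca6, ac4d19d}.
Common ancestors: {a32dca6, ac4d19d}.
Among these, a32dca6 is not an ancestor of any other common ancestor — it is the merge base.

a32dca6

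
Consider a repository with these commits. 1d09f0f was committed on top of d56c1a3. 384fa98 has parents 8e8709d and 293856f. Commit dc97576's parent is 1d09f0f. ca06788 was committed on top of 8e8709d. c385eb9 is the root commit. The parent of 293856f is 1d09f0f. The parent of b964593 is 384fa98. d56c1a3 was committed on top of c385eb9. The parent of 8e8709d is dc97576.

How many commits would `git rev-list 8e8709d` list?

Walking parent pointers from 8e8709d: reachable set = {1d09f0f, 8e8709d, c385eb9, d56c1a3, dc97576}.
That is 5 commits.

5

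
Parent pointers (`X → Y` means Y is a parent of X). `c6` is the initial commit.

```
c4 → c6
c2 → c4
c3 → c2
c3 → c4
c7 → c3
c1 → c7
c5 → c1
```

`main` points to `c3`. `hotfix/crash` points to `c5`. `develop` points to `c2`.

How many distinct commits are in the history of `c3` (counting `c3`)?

4

Walking parent pointers from c3: reachable set = {c2, c3, c4, c6}.
That is 4 commits.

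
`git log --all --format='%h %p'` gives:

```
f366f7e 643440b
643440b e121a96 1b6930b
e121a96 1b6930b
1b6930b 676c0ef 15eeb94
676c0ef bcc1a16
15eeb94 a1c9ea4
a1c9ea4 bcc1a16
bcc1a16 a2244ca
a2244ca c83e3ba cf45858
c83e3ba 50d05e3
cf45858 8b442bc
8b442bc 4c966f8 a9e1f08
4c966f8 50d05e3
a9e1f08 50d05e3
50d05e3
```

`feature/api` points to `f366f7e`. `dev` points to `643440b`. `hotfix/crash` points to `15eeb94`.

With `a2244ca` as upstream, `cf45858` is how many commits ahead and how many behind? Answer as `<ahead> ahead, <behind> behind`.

Reachable from cf45858: {4c966f8, 50d05e3, 8b442bc, a9e1f08, cf45858}.
Reachable from a2244ca: {4c966f8, 50d05e3, 8b442bc, a2244ca, a9e1f08, c83e3ba, cf45858}.
Only in cf45858's history (ahead): {} — 0.
Only in a2244ca's history (behind): {a2244ca, c83e3ba} — 2.

0 ahead, 2 behind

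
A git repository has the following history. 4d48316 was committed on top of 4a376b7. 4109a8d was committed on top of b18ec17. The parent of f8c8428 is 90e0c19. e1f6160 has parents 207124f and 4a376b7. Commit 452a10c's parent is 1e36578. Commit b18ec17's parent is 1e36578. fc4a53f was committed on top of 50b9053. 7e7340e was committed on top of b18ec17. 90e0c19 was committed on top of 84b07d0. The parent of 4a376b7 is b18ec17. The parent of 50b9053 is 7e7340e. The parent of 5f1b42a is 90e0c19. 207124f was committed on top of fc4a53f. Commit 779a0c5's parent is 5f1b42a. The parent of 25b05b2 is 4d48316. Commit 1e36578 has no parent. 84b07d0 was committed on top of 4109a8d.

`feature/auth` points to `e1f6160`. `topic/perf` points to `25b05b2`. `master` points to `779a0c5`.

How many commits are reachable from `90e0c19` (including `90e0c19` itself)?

5

Walking parent pointers from 90e0c19: reachable set = {1e36578, 4109a8d, 84b07d0, 90e0c19, b18ec17}.
That is 5 commits.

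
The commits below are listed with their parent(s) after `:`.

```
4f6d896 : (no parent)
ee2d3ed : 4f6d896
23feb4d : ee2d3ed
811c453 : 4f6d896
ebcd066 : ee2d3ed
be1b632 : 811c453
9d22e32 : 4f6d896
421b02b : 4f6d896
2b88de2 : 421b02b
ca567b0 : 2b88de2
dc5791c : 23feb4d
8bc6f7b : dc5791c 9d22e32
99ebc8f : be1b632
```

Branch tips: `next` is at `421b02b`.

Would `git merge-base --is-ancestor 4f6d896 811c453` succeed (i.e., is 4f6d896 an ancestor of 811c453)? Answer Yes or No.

Ancestors of 811c453 (commits reachable by following parents): {4f6d896, 811c453}.
4f6d896 is in that set, so it is an ancestor of 811c453.

Yes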